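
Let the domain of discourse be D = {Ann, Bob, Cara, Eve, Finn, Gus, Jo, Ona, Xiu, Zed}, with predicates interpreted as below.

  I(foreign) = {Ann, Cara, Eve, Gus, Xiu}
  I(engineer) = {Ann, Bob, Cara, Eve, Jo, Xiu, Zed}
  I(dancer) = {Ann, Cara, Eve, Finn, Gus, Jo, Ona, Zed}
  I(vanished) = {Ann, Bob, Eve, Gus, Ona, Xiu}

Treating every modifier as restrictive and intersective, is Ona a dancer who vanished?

⟦who vanished⟧ = ⟦vanished⟧ = {Ann, Bob, Eve, Gus, Ona, Xiu}
⟦dancer⟧ = {Ann, Cara, Eve, Finn, Gus, Jo, Ona, Zed}
… ∩ ⟦who vanished⟧ = {Ann, Cara, Eve, Finn, Gus, Jo, Ona, Zed} ∩ {Ann, Bob, Eve, Gus, Ona, Xiu} = {Ann, Eve, Gus, Ona}
⟦dancer who vanished⟧ = {Ann, Eve, Gus, Ona}; Ona ∈ this set.

yes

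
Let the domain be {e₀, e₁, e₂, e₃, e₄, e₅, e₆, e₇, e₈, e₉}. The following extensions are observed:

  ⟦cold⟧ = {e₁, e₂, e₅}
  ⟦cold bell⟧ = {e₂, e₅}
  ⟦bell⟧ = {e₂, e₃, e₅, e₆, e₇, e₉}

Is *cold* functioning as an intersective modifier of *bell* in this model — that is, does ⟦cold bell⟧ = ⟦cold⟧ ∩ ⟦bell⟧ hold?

yes

⟦cold⟧ ∩ ⟦bell⟧ = {e₁, e₂, e₅} ∩ {e₂, e₃, e₅, e₆, e₇, e₉} = {e₂, e₅}
Observed ⟦cold bell⟧ = {e₂, e₅}.
These coincide, so the modifier is intersective here.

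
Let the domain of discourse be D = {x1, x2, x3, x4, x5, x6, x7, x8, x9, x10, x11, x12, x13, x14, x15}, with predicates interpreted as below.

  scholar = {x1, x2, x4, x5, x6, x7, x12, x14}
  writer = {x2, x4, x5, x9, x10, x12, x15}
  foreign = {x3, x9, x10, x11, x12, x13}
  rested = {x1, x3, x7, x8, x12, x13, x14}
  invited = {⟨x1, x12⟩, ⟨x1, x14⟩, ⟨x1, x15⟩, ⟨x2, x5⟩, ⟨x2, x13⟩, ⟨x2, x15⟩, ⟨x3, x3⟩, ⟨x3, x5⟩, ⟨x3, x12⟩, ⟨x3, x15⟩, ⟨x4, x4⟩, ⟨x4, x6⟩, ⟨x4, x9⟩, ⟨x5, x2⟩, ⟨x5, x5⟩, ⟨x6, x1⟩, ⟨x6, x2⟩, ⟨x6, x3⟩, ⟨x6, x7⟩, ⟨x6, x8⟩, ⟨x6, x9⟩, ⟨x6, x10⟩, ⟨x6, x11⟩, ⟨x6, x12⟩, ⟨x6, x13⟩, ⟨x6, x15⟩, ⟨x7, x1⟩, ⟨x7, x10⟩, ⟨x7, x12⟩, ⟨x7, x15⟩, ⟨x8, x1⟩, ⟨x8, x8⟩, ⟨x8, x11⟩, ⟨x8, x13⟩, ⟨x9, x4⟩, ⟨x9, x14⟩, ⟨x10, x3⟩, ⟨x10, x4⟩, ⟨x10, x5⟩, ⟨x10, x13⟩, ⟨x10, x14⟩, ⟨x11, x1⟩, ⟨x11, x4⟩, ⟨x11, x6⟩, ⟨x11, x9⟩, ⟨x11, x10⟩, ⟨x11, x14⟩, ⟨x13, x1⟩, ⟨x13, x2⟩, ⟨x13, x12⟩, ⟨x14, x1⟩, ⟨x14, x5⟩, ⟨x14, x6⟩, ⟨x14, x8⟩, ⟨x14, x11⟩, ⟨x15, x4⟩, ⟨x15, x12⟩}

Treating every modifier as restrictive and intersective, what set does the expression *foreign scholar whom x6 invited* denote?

⟦whom x6 invited⟧ = {x : ⟨x6, x⟩ ∈ ⟦invited⟧} = {x1, x2, x3, x7, x8, x9, x10, x11, x12, x13, x15}
⟦scholar⟧ = {x1, x2, x4, x5, x6, x7, x12, x14}
… ∩ ⟦whom x6 invited⟧ = {x1, x2, x4, x5, x6, x7, x12, x14} ∩ {x1, x2, x3, x7, x8, x9, x10, x11, x12, x13, x15} = {x1, x2, x7, x12}
… ∩ ⟦foreign⟧ = {x1, x2, x7, x12} ∩ {x3, x9, x10, x11, x12, x13} = {x12}
So ⟦foreign scholar whom x6 invited⟧ = {x12}.

{x12}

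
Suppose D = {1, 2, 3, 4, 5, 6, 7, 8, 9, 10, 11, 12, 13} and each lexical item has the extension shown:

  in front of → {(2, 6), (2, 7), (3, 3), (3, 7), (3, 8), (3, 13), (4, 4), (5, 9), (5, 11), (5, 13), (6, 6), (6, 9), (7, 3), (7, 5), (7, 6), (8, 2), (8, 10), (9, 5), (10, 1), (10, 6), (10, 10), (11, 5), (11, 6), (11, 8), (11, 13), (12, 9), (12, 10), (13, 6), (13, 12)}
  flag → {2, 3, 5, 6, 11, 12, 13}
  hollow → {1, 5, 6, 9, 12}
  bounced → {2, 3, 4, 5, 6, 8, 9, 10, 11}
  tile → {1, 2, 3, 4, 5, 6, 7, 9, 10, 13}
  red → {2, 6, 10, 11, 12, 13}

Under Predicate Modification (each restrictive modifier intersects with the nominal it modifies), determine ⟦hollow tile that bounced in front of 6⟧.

⟦that bounced⟧ = ⟦bounced⟧ = {2, 3, 4, 5, 6, 8, 9, 10, 11}
⟦in front of 6⟧ = {x : ⟨x, 6⟩ ∈ ⟦in front of⟧} = {2, 6, 7, 10, 11, 13}
⟦tile⟧ = {1, 2, 3, 4, 5, 6, 7, 9, 10, 13}
… ∩ ⟦that bounced⟧ = {1, 2, 3, 4, 5, 6, 7, 9, 10, 13} ∩ {2, 3, 4, 5, 6, 8, 9, 10, 11} = {2, 3, 4, 5, 6, 9, 10}
… ∩ ⟦in front of 6⟧ = {2, 3, 4, 5, 6, 9, 10} ∩ {2, 6, 7, 10, 11, 13} = {2, 6, 10}
… ∩ ⟦hollow⟧ = {2, 6, 10} ∩ {1, 5, 6, 9, 12} = {6}
So ⟦hollow tile that bounced in front of 6⟧ = {6}.

{6}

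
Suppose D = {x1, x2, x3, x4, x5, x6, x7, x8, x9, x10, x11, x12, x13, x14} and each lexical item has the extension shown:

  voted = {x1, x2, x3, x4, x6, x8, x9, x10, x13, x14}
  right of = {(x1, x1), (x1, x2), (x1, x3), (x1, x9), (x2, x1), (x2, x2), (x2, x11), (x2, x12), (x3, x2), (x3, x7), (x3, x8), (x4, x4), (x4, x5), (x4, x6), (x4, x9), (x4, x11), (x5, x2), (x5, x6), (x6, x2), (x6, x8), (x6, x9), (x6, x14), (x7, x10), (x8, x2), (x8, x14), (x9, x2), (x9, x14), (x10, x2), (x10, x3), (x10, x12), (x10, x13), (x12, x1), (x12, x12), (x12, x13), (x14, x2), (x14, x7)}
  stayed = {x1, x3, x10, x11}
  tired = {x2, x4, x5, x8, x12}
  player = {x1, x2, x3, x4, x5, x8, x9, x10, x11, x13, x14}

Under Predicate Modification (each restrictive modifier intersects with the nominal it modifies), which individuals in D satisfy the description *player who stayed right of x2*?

{x1, x3, x10}

⟦who stayed⟧ = ⟦stayed⟧ = {x1, x3, x10, x11}
⟦right of x2⟧ = {x : ⟨x, x2⟩ ∈ ⟦right of⟧} = {x1, x2, x3, x5, x6, x8, x9, x10, x14}
⟦player⟧ = {x1, x2, x3, x4, x5, x8, x9, x10, x11, x13, x14}
… ∩ ⟦who stayed⟧ = {x1, x2, x3, x4, x5, x8, x9, x10, x11, x13, x14} ∩ {x1, x3, x10, x11} = {x1, x3, x10, x11}
… ∩ ⟦right of x2⟧ = {x1, x3, x10, x11} ∩ {x1, x2, x3, x5, x6, x8, x9, x10, x14} = {x1, x3, x10}
So ⟦player who stayed right of x2⟧ = {x1, x3, x10}.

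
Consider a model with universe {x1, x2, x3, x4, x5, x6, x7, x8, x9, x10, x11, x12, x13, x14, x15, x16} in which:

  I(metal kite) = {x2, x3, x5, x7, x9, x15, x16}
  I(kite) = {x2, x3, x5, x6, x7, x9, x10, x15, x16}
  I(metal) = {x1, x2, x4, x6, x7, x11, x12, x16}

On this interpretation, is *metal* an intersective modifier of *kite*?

⟦metal⟧ ∩ ⟦kite⟧ = {x1, x2, x4, x6, x7, x11, x12, x16} ∩ {x2, x3, x5, x6, x7, x9, x10, x15, x16} = {x2, x6, x7, x16}
Observed ⟦metal kite⟧ = {x2, x3, x5, x7, x9, x15, x16}.
These differ, so the modifier is not intersective in this model.

no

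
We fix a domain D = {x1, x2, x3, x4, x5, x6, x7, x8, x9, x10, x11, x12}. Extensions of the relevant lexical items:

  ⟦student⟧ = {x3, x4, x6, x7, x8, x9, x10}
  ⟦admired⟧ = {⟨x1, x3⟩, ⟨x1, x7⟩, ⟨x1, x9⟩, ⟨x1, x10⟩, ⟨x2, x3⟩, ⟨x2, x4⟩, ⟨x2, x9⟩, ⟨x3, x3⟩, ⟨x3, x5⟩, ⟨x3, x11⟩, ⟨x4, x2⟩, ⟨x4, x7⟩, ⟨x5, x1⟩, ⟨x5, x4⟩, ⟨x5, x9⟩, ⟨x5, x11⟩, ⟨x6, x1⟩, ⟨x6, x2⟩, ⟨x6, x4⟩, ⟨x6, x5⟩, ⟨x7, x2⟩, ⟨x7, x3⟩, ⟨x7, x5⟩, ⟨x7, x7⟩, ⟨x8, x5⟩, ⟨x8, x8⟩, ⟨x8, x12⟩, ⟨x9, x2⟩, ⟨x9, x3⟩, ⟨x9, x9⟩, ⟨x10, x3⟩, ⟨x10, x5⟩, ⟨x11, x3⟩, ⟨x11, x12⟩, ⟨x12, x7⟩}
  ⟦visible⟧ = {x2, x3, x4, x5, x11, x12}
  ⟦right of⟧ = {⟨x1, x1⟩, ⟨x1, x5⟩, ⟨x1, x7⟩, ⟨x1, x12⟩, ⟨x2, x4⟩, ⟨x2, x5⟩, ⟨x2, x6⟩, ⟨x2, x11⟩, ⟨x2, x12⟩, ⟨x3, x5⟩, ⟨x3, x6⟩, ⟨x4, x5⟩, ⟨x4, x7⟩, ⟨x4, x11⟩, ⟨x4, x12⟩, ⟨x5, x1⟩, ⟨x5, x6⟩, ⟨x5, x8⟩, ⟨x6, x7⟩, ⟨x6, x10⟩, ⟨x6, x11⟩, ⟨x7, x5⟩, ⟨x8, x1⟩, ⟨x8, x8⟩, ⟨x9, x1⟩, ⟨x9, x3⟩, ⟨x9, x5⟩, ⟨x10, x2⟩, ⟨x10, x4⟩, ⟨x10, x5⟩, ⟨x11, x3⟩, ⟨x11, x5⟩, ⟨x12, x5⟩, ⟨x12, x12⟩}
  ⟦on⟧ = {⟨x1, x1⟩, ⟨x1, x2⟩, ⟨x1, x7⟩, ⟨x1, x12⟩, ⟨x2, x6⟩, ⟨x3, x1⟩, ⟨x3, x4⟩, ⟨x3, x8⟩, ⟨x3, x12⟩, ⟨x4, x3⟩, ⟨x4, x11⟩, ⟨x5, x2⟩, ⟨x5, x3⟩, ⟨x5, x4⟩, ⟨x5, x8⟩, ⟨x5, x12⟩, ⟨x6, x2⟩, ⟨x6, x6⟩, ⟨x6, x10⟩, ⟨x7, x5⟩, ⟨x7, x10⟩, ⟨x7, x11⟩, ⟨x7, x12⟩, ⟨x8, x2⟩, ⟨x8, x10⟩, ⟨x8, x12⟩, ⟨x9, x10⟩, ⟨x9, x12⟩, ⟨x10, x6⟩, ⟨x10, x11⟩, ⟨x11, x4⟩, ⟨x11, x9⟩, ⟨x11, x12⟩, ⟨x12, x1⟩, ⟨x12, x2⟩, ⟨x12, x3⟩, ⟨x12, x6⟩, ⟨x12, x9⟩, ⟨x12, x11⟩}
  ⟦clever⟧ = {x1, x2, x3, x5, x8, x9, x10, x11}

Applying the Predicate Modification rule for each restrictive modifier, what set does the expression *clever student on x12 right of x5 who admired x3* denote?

{x3, x9}

⟦on x12⟧ = {x : ⟨x, x12⟩ ∈ ⟦on⟧} = {x1, x3, x5, x7, x8, x9, x11}
⟦right of x5⟧ = {x : ⟨x, x5⟩ ∈ ⟦right of⟧} = {x1, x2, x3, x4, x7, x9, x10, x11, x12}
⟦who admired x3⟧ = {x : ⟨x, x3⟩ ∈ ⟦admired⟧} = {x1, x2, x3, x7, x9, x10, x11}
⟦student⟧ = {x3, x4, x6, x7, x8, x9, x10}
… ∩ ⟦on x12⟧ = {x3, x4, x6, x7, x8, x9, x10} ∩ {x1, x3, x5, x7, x8, x9, x11} = {x3, x7, x8, x9}
… ∩ ⟦right of x5⟧ = {x3, x7, x8, x9} ∩ {x1, x2, x3, x4, x7, x9, x10, x11, x12} = {x3, x7, x9}
… ∩ ⟦who admired x3⟧ = {x3, x7, x9} ∩ {x1, x2, x3, x7, x9, x10, x11} = {x3, x7, x9}
… ∩ ⟦clever⟧ = {x3, x7, x9} ∩ {x1, x2, x3, x5, x8, x9, x10, x11} = {x3, x9}
So ⟦clever student on x12 right of x5 who admired x3⟧ = {x3, x9}.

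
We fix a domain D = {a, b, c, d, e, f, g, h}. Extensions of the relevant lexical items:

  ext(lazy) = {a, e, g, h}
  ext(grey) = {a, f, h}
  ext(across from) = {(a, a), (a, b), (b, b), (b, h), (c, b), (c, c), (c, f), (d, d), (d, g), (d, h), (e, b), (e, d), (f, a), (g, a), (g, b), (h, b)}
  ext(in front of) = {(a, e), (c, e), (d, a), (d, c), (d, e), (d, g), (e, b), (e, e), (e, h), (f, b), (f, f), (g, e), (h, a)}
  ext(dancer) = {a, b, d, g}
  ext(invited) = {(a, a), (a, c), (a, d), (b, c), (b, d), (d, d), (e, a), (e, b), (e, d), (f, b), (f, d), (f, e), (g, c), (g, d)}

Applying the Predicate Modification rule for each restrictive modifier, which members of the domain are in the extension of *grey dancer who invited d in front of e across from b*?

⟦who invited d⟧ = {x : ⟨x, d⟩ ∈ ⟦invited⟧} = {a, b, d, e, f, g}
⟦in front of e⟧ = {x : ⟨x, e⟩ ∈ ⟦in front of⟧} = {a, c, d, e, g}
⟦across from b⟧ = {x : ⟨x, b⟩ ∈ ⟦across from⟧} = {a, b, c, e, g, h}
⟦dancer⟧ = {a, b, d, g}
… ∩ ⟦who invited d⟧ = {a, b, d, g} ∩ {a, b, d, e, f, g} = {a, b, d, g}
… ∩ ⟦in front of e⟧ = {a, b, d, g} ∩ {a, c, d, e, g} = {a, d, g}
… ∩ ⟦across from b⟧ = {a, d, g} ∩ {a, b, c, e, g, h} = {a, g}
… ∩ ⟦grey⟧ = {a, g} ∩ {a, f, h} = {a}
So ⟦grey dancer who invited d in front of e across from b⟧ = {a}.

{a}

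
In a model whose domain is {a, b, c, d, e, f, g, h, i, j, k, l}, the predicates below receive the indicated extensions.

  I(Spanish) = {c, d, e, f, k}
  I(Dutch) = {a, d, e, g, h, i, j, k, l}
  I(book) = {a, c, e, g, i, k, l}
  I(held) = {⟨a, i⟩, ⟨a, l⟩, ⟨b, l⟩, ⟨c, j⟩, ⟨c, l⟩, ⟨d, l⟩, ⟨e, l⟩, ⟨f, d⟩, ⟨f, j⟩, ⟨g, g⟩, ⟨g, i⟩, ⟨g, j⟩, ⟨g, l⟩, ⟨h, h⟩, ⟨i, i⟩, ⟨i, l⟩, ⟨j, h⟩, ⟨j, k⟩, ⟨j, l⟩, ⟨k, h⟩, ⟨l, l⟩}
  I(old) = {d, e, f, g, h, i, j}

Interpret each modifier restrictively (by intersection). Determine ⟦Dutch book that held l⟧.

{a, e, g, i, l}

⟦that held l⟧ = {x : ⟨x, l⟩ ∈ ⟦held⟧} = {a, b, c, d, e, g, i, j, l}
⟦book⟧ = {a, c, e, g, i, k, l}
… ∩ ⟦that held l⟧ = {a, c, e, g, i, k, l} ∩ {a, b, c, d, e, g, i, j, l} = {a, c, e, g, i, l}
… ∩ ⟦Dutch⟧ = {a, c, e, g, i, l} ∩ {a, d, e, g, h, i, j, k, l} = {a, e, g, i, l}
So ⟦Dutch book that held l⟧ = {a, e, g, i, l}.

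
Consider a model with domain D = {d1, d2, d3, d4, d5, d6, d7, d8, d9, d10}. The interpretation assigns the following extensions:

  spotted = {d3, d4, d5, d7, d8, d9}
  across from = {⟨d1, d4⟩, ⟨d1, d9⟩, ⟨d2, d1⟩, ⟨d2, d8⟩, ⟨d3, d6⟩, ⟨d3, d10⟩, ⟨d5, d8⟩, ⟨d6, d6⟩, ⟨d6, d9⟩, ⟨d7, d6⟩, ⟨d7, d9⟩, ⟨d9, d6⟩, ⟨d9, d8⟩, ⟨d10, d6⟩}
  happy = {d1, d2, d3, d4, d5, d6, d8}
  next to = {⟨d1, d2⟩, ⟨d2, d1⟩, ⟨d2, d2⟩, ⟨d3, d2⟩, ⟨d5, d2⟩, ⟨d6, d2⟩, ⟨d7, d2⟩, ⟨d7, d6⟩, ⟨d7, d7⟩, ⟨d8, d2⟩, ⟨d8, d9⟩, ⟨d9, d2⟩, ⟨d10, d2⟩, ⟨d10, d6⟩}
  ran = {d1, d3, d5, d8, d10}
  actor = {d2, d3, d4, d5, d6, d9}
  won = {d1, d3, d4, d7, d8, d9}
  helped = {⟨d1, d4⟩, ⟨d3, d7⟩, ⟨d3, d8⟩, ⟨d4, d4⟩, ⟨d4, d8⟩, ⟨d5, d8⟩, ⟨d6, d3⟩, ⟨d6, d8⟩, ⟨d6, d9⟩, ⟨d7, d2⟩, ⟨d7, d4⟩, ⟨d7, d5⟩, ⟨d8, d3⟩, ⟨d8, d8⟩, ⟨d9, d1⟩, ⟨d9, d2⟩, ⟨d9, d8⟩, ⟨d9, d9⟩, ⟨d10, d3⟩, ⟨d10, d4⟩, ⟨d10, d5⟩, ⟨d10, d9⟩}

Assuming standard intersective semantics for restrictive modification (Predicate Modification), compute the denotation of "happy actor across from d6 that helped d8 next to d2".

{d3, d6}

⟦across from d6⟧ = {x : ⟨x, d6⟩ ∈ ⟦across from⟧} = {d3, d6, d7, d9, d10}
⟦that helped d8⟧ = {x : ⟨x, d8⟩ ∈ ⟦helped⟧} = {d3, d4, d5, d6, d8, d9}
⟦next to d2⟧ = {x : ⟨x, d2⟩ ∈ ⟦next to⟧} = {d1, d2, d3, d5, d6, d7, d8, d9, d10}
⟦actor⟧ = {d2, d3, d4, d5, d6, d9}
… ∩ ⟦across from d6⟧ = {d2, d3, d4, d5, d6, d9} ∩ {d3, d6, d7, d9, d10} = {d3, d6, d9}
… ∩ ⟦that helped d8⟧ = {d3, d6, d9} ∩ {d3, d4, d5, d6, d8, d9} = {d3, d6, d9}
… ∩ ⟦next to d2⟧ = {d3, d6, d9} ∩ {d1, d2, d3, d5, d6, d7, d8, d9, d10} = {d3, d6, d9}
… ∩ ⟦happy⟧ = {d3, d6, d9} ∩ {d1, d2, d3, d4, d5, d6, d8} = {d3, d6}
So ⟦happy actor across from d6 that helped d8 next to d2⟧ = {d3, d6}.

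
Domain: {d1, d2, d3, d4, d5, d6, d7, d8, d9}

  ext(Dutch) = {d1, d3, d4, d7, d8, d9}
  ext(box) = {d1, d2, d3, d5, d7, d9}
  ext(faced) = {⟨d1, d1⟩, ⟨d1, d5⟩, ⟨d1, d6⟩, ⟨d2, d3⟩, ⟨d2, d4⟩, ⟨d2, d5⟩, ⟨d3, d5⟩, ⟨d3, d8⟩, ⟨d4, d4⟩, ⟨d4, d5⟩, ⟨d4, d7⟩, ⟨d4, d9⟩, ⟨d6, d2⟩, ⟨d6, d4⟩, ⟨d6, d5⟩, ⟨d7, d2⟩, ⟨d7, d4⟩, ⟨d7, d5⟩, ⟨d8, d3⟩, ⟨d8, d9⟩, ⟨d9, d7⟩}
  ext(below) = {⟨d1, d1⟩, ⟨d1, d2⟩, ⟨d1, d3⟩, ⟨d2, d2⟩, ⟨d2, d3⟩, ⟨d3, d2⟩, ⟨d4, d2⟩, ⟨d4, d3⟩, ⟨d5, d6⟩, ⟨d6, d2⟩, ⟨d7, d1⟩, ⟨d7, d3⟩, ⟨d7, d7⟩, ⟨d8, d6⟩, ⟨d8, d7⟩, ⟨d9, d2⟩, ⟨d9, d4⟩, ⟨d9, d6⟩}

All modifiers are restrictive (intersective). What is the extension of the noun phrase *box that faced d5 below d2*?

⟦that faced d5⟧ = {x : ⟨x, d5⟩ ∈ ⟦faced⟧} = {d1, d2, d3, d4, d6, d7}
⟦below d2⟧ = {x : ⟨x, d2⟩ ∈ ⟦below⟧} = {d1, d2, d3, d4, d6, d9}
⟦box⟧ = {d1, d2, d3, d5, d7, d9}
… ∩ ⟦that faced d5⟧ = {d1, d2, d3, d5, d7, d9} ∩ {d1, d2, d3, d4, d6, d7} = {d1, d2, d3, d7}
… ∩ ⟦below d2⟧ = {d1, d2, d3, d7} ∩ {d1, d2, d3, d4, d6, d9} = {d1, d2, d3}
So ⟦box that faced d5 below d2⟧ = {d1, d2, d3}.

{d1, d2, d3}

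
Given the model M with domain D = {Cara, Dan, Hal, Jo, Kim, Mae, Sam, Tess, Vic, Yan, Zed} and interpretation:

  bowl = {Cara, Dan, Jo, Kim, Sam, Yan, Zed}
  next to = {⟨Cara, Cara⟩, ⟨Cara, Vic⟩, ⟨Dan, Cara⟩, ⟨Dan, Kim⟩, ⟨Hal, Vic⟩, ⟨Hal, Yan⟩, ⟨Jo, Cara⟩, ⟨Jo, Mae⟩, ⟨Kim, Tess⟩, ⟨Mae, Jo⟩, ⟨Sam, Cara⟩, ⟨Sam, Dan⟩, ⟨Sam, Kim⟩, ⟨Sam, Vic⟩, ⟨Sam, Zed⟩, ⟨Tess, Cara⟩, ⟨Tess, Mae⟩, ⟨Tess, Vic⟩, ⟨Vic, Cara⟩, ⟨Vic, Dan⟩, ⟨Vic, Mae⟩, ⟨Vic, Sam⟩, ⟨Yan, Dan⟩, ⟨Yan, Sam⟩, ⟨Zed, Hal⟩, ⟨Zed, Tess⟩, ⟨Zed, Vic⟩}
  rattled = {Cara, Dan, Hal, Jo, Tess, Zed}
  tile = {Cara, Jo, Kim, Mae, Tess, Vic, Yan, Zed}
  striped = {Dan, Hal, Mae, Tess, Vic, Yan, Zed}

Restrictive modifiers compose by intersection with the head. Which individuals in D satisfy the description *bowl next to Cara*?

⟦next to Cara⟧ = {x : ⟨x, Cara⟩ ∈ ⟦next to⟧} = {Cara, Dan, Jo, Sam, Tess, Vic}
⟦bowl⟧ = {Cara, Dan, Jo, Kim, Sam, Yan, Zed}
… ∩ ⟦next to Cara⟧ = {Cara, Dan, Jo, Kim, Sam, Yan, Zed} ∩ {Cara, Dan, Jo, Sam, Tess, Vic} = {Cara, Dan, Jo, Sam}
So ⟦bowl next to Cara⟧ = {Cara, Dan, Jo, Sam}.

{Cara, Dan, Jo, Sam}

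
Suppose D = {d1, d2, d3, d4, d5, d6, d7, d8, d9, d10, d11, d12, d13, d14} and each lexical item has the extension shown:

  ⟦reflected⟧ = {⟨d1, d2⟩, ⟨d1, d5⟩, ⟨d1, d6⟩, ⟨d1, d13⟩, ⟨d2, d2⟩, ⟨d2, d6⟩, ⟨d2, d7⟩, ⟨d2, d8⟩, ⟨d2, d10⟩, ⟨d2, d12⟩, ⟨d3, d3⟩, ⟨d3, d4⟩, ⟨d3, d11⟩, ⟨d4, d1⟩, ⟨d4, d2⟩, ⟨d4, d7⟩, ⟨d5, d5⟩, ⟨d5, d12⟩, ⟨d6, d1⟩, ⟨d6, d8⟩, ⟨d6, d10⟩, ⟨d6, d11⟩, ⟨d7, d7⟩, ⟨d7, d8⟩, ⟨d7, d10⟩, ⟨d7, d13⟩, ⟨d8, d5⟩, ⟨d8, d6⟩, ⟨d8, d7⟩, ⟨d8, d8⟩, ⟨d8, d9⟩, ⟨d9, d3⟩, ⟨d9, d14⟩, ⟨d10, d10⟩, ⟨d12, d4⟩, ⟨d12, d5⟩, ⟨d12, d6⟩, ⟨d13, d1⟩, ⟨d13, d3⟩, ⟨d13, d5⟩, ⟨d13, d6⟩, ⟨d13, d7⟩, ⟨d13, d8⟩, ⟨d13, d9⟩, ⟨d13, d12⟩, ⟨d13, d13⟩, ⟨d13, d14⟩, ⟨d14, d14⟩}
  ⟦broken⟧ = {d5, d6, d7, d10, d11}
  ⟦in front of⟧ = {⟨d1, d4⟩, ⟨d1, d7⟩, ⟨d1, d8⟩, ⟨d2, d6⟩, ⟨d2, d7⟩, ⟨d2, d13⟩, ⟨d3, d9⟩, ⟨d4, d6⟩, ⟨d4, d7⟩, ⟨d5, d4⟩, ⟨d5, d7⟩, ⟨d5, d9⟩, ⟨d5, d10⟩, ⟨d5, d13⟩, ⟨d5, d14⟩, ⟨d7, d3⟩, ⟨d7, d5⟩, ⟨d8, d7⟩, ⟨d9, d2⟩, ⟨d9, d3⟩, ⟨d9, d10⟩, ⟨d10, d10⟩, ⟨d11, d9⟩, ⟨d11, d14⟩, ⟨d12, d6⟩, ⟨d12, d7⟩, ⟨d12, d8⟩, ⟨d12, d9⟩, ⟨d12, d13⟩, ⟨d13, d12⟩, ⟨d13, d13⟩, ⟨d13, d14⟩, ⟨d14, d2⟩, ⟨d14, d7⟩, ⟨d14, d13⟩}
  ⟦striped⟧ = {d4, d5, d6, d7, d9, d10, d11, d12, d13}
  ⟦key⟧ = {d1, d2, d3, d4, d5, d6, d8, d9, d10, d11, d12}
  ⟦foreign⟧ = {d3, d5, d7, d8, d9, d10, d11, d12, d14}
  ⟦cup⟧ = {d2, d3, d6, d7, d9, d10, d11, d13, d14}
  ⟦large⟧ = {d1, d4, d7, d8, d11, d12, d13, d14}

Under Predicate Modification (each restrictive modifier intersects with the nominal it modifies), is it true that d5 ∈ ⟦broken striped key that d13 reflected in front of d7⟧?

yes

⟦that d13 reflected⟧ = {x : ⟨d13, x⟩ ∈ ⟦reflected⟧} = {d1, d3, d5, d6, d7, d8, d9, d12, d13, d14}
⟦in front of d7⟧ = {x : ⟨x, d7⟩ ∈ ⟦in front of⟧} = {d1, d2, d4, d5, d8, d12, d14}
⟦key⟧ = {d1, d2, d3, d4, d5, d6, d8, d9, d10, d11, d12}
… ∩ ⟦that d13 reflected⟧ = {d1, d2, d3, d4, d5, d6, d8, d9, d10, d11, d12} ∩ {d1, d3, d5, d6, d7, d8, d9, d12, d13, d14} = {d1, d3, d5, d6, d8, d9, d12}
… ∩ ⟦in front of d7⟧ = {d1, d3, d5, d6, d8, d9, d12} ∩ {d1, d2, d4, d5, d8, d12, d14} = {d1, d5, d8, d12}
… ∩ ⟦broken⟧ = {d1, d5, d8, d12} ∩ {d5, d6, d7, d10, d11} = {d5}
… ∩ ⟦striped⟧ = {d5} ∩ {d4, d5, d6, d7, d9, d10, d11, d12, d13} = {d5}
⟦broken striped key that d13 reflected in front of d7⟧ = {d5}; d5 ∈ this set.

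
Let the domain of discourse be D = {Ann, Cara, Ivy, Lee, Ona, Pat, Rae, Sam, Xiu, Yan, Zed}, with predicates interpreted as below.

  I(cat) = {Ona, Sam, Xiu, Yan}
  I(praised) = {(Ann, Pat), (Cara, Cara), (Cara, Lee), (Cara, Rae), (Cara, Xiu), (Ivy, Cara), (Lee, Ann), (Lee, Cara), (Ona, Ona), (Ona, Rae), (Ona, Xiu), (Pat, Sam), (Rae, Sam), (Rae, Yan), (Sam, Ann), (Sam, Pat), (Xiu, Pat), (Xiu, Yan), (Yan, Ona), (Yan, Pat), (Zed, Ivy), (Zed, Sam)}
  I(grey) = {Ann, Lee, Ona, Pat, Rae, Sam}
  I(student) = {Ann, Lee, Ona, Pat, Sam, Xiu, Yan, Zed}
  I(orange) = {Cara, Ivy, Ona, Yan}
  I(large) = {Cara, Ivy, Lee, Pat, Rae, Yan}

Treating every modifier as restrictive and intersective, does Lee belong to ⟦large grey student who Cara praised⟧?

⟦who Cara praised⟧ = {x : ⟨Cara, x⟩ ∈ ⟦praised⟧} = {Cara, Lee, Rae, Xiu}
⟦student⟧ = {Ann, Lee, Ona, Pat, Sam, Xiu, Yan, Zed}
… ∩ ⟦who Cara praised⟧ = {Ann, Lee, Ona, Pat, Sam, Xiu, Yan, Zed} ∩ {Cara, Lee, Rae, Xiu} = {Lee, Xiu}
… ∩ ⟦large⟧ = {Lee, Xiu} ∩ {Cara, Ivy, Lee, Pat, Rae, Yan} = {Lee}
… ∩ ⟦grey⟧ = {Lee} ∩ {Ann, Lee, Ona, Pat, Rae, Sam} = {Lee}
⟦large grey student who Cara praised⟧ = {Lee}; Lee ∈ this set.

yes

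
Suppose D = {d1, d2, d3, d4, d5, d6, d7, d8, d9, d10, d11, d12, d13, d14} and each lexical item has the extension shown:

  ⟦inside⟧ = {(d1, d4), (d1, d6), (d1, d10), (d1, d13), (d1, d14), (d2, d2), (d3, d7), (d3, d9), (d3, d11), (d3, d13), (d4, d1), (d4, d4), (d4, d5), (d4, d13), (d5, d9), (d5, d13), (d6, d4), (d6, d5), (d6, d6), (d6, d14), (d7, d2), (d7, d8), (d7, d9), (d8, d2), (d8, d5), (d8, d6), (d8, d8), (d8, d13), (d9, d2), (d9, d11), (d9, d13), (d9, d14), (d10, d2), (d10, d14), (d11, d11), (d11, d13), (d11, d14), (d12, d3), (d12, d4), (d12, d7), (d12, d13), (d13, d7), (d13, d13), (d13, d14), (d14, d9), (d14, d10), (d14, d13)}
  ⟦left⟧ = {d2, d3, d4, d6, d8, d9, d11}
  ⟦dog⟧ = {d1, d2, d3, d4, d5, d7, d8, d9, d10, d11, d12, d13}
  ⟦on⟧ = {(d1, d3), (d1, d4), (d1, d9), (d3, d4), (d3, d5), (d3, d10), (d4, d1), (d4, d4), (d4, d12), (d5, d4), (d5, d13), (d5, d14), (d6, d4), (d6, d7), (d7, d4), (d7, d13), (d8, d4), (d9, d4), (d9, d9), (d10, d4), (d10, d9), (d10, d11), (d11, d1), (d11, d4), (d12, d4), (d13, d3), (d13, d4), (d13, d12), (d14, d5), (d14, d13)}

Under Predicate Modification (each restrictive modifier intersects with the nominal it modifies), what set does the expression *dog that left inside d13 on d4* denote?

{d3, d4, d8, d9, d11}

⟦that left⟧ = ⟦left⟧ = {d2, d3, d4, d6, d8, d9, d11}
⟦inside d13⟧ = {x : ⟨x, d13⟩ ∈ ⟦inside⟧} = {d1, d3, d4, d5, d8, d9, d11, d12, d13, d14}
⟦on d4⟧ = {x : ⟨x, d4⟩ ∈ ⟦on⟧} = {d1, d3, d4, d5, d6, d7, d8, d9, d10, d11, d12, d13}
⟦dog⟧ = {d1, d2, d3, d4, d5, d7, d8, d9, d10, d11, d12, d13}
… ∩ ⟦that left⟧ = {d1, d2, d3, d4, d5, d7, d8, d9, d10, d11, d12, d13} ∩ {d2, d3, d4, d6, d8, d9, d11} = {d2, d3, d4, d8, d9, d11}
… ∩ ⟦inside d13⟧ = {d2, d3, d4, d8, d9, d11} ∩ {d1, d3, d4, d5, d8, d9, d11, d12, d13, d14} = {d3, d4, d8, d9, d11}
… ∩ ⟦on d4⟧ = {d3, d4, d8, d9, d11} ∩ {d1, d3, d4, d5, d6, d7, d8, d9, d10, d11, d12, d13} = {d3, d4, d8, d9, d11}
So ⟦dog that left inside d13 on d4⟧ = {d3, d4, d8, d9, d11}.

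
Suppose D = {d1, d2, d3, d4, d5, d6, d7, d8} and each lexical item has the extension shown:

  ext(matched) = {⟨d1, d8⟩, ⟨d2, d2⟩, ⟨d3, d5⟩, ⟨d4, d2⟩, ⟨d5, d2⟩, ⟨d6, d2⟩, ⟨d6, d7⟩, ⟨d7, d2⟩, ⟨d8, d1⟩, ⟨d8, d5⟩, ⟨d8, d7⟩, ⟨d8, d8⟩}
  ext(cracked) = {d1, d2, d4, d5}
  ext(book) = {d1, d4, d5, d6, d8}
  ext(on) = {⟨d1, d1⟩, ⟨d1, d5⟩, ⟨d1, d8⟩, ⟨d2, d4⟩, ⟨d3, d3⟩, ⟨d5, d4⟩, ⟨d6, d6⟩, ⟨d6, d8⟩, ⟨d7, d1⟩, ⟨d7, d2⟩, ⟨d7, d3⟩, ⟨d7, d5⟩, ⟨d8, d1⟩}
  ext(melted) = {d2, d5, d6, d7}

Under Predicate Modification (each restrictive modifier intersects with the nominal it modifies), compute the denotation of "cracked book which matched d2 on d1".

⟦which matched d2⟧ = {x : ⟨x, d2⟩ ∈ ⟦matched⟧} = {d2, d4, d5, d6, d7}
⟦on d1⟧ = {x : ⟨x, d1⟩ ∈ ⟦on⟧} = {d1, d7, d8}
⟦book⟧ = {d1, d4, d5, d6, d8}
… ∩ ⟦which matched d2⟧ = {d1, d4, d5, d6, d8} ∩ {d2, d4, d5, d6, d7} = {d4, d5, d6}
… ∩ ⟦on d1⟧ = {d4, d5, d6} ∩ {d1, d7, d8} = ∅
… ∩ ⟦cracked⟧ = ∅ ∩ {d1, d2, d4, d5} = ∅
So ⟦cracked book which matched d2 on d1⟧ = {}.

{}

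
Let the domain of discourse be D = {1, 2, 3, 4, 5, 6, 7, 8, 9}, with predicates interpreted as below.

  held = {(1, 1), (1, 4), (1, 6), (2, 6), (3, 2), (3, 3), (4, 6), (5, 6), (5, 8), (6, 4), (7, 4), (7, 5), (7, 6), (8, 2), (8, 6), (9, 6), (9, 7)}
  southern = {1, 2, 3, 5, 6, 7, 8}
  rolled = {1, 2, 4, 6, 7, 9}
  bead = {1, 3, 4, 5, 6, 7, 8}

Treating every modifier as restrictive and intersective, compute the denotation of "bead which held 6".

⟦which held 6⟧ = {x : ⟨x, 6⟩ ∈ ⟦held⟧} = {1, 2, 4, 5, 7, 8, 9}
⟦bead⟧ = {1, 3, 4, 5, 6, 7, 8}
… ∩ ⟦which held 6⟧ = {1, 3, 4, 5, 6, 7, 8} ∩ {1, 2, 4, 5, 7, 8, 9} = {1, 4, 5, 7, 8}
So ⟦bead which held 6⟧ = {1, 4, 5, 7, 8}.

{1, 4, 5, 7, 8}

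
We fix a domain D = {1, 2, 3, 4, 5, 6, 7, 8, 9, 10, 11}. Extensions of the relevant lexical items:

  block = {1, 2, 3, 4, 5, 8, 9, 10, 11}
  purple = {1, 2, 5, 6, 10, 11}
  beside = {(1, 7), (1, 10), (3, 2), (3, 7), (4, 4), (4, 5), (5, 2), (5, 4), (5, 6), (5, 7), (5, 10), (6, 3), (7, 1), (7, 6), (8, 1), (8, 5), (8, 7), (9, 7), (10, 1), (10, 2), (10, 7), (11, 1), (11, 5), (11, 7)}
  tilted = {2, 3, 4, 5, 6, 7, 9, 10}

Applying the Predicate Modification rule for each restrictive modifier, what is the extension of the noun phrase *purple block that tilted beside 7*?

⟦that tilted⟧ = ⟦tilted⟧ = {2, 3, 4, 5, 6, 7, 9, 10}
⟦beside 7⟧ = {x : ⟨x, 7⟩ ∈ ⟦beside⟧} = {1, 3, 5, 8, 9, 10, 11}
⟦block⟧ = {1, 2, 3, 4, 5, 8, 9, 10, 11}
… ∩ ⟦that tilted⟧ = {1, 2, 3, 4, 5, 8, 9, 10, 11} ∩ {2, 3, 4, 5, 6, 7, 9, 10} = {2, 3, 4, 5, 9, 10}
… ∩ ⟦beside 7⟧ = {2, 3, 4, 5, 9, 10} ∩ {1, 3, 5, 8, 9, 10, 11} = {3, 5, 9, 10}
… ∩ ⟦purple⟧ = {3, 5, 9, 10} ∩ {1, 2, 5, 6, 10, 11} = {5, 10}
So ⟦purple block that tilted beside 7⟧ = {5, 10}.

{5, 10}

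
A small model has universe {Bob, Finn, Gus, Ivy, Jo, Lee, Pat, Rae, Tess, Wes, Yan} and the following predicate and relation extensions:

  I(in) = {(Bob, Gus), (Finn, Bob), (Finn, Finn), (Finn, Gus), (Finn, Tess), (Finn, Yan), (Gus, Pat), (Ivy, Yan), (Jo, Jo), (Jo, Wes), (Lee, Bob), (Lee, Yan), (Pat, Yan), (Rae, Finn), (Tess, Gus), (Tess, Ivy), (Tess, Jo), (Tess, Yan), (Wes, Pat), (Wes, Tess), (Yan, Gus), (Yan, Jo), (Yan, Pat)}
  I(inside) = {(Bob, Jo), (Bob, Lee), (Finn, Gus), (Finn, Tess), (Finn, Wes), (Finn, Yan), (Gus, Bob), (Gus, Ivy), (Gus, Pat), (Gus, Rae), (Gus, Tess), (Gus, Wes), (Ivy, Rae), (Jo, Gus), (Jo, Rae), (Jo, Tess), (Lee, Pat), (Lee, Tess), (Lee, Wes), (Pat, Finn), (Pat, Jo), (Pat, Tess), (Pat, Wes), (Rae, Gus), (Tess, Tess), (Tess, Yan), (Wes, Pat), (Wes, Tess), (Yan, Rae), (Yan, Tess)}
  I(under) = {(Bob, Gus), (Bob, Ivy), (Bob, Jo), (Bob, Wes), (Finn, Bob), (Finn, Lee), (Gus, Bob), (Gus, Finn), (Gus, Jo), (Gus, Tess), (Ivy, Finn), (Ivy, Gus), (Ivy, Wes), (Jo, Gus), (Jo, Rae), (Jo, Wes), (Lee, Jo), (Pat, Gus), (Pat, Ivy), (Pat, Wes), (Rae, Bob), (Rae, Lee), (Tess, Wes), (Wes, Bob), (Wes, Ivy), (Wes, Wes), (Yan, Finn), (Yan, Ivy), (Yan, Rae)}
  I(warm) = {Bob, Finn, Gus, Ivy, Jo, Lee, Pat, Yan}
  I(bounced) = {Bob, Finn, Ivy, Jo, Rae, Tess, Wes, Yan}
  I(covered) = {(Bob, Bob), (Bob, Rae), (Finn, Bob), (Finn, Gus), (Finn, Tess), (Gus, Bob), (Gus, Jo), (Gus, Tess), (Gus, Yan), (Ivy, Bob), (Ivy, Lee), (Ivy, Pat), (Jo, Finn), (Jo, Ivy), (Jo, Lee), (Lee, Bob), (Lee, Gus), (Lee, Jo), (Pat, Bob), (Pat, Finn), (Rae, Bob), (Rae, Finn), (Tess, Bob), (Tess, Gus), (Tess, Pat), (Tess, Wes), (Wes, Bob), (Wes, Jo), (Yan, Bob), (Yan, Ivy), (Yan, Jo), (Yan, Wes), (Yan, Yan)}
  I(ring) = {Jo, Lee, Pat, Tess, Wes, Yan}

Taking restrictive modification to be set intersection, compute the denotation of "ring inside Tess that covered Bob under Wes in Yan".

⟦inside Tess⟧ = {x : ⟨x, Tess⟩ ∈ ⟦inside⟧} = {Finn, Gus, Jo, Lee, Pat, Tess, Wes, Yan}
⟦that covered Bob⟧ = {x : ⟨x, Bob⟩ ∈ ⟦covered⟧} = {Bob, Finn, Gus, Ivy, Lee, Pat, Rae, Tess, Wes, Yan}
⟦under Wes⟧ = {x : ⟨x, Wes⟩ ∈ ⟦under⟧} = {Bob, Ivy, Jo, Pat, Tess, Wes}
⟦in Yan⟧ = {x : ⟨x, Yan⟩ ∈ ⟦in⟧} = {Finn, Ivy, Lee, Pat, Tess}
⟦ring⟧ = {Jo, Lee, Pat, Tess, Wes, Yan}
… ∩ ⟦inside Tess⟧ = {Jo, Lee, Pat, Tess, Wes, Yan} ∩ {Finn, Gus, Jo, Lee, Pat, Tess, Wes, Yan} = {Jo, Lee, Pat, Tess, Wes, Yan}
… ∩ ⟦that covered Bob⟧ = {Jo, Lee, Pat, Tess, Wes, Yan} ∩ {Bob, Finn, Gus, Ivy, Lee, Pat, Rae, Tess, Wes, Yan} = {Lee, Pat, Tess, Wes, Yan}
… ∩ ⟦under Wes⟧ = {Lee, Pat, Tess, Wes, Yan} ∩ {Bob, Ivy, Jo, Pat, Tess, Wes} = {Pat, Tess, Wes}
… ∩ ⟦in Yan⟧ = {Pat, Tess, Wes} ∩ {Finn, Ivy, Lee, Pat, Tess} = {Pat, Tess}
So ⟦ring inside Tess that covered Bob under Wes in Yan⟧ = {Pat, Tess}.

{Pat, Tess}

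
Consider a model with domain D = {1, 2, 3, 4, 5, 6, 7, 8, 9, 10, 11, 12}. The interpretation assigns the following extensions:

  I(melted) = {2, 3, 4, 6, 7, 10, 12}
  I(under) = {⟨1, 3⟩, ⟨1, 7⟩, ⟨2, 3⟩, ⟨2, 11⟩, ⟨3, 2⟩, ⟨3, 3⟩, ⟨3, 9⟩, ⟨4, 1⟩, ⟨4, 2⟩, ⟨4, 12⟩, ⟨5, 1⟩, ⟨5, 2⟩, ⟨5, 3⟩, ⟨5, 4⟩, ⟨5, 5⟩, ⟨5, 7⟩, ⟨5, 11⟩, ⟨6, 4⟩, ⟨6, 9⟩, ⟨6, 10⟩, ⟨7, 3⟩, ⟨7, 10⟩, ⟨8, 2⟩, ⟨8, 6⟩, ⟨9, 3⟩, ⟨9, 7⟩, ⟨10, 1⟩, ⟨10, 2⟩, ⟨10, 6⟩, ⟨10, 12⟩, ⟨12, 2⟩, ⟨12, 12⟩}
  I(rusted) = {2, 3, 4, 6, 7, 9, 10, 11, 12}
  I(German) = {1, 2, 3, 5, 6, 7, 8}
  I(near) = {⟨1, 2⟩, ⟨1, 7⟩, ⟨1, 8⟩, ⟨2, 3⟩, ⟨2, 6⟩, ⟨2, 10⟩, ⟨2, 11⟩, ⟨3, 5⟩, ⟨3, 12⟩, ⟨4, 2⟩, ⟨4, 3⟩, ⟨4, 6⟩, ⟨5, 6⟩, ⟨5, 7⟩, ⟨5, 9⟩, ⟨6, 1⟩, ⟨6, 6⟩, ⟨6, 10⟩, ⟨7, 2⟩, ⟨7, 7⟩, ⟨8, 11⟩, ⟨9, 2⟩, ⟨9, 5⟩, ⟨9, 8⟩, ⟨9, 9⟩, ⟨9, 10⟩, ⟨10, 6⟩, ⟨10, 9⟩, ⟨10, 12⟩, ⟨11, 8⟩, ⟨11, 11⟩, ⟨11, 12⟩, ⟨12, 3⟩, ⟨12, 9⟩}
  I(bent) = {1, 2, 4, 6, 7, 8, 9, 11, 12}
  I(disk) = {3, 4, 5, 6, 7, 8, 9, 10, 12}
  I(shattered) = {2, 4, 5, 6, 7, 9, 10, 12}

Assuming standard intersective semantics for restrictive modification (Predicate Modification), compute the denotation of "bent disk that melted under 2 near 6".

⟦that melted⟧ = ⟦melted⟧ = {2, 3, 4, 6, 7, 10, 12}
⟦under 2⟧ = {x : ⟨x, 2⟩ ∈ ⟦under⟧} = {3, 4, 5, 8, 10, 12}
⟦near 6⟧ = {x : ⟨x, 6⟩ ∈ ⟦near⟧} = {2, 4, 5, 6, 10}
⟦disk⟧ = {3, 4, 5, 6, 7, 8, 9, 10, 12}
… ∩ ⟦that melted⟧ = {3, 4, 5, 6, 7, 8, 9, 10, 12} ∩ {2, 3, 4, 6, 7, 10, 12} = {3, 4, 6, 7, 10, 12}
… ∩ ⟦under 2⟧ = {3, 4, 6, 7, 10, 12} ∩ {3, 4, 5, 8, 10, 12} = {3, 4, 10, 12}
… ∩ ⟦near 6⟧ = {3, 4, 10, 12} ∩ {2, 4, 5, 6, 10} = {4, 10}
… ∩ ⟦bent⟧ = {4, 10} ∩ {1, 2, 4, 6, 7, 8, 9, 11, 12} = {4}
So ⟦bent disk that melted under 2 near 6⟧ = {4}.

{4}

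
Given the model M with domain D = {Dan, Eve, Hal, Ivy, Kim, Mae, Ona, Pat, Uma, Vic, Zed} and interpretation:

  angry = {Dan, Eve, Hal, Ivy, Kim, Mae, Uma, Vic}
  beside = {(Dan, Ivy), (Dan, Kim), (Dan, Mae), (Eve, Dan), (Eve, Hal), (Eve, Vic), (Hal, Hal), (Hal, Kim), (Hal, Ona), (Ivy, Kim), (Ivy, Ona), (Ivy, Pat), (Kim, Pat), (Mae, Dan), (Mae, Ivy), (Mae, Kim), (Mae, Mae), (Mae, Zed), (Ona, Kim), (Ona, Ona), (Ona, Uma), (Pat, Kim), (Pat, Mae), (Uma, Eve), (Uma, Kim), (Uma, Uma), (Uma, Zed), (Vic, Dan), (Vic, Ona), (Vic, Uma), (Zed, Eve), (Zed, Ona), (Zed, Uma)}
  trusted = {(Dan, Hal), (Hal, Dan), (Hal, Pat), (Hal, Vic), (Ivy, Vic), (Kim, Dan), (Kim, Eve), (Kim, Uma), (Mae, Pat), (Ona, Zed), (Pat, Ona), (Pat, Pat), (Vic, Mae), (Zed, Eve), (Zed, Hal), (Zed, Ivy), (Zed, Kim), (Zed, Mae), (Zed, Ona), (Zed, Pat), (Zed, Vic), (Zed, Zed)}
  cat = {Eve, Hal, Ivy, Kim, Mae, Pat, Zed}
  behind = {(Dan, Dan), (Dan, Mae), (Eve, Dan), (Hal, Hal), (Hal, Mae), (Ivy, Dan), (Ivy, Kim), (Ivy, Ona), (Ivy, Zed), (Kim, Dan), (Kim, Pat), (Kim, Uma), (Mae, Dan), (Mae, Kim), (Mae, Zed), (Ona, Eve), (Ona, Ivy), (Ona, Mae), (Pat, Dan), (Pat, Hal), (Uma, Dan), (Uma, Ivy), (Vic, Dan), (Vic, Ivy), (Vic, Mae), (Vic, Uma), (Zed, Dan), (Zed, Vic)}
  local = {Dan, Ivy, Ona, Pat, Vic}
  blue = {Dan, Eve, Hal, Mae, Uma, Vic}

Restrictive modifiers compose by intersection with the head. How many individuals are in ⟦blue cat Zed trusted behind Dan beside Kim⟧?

⟦Zed trusted⟧ = {x : ⟨Zed, x⟩ ∈ ⟦trusted⟧} = {Eve, Hal, Ivy, Kim, Mae, Ona, Pat, Vic, Zed}
⟦behind Dan⟧ = {x : ⟨x, Dan⟩ ∈ ⟦behind⟧} = {Dan, Eve, Ivy, Kim, Mae, Pat, Uma, Vic, Zed}
⟦beside Kim⟧ = {x : ⟨x, Kim⟩ ∈ ⟦beside⟧} = {Dan, Hal, Ivy, Mae, Ona, Pat, Uma}
⟦cat⟧ = {Eve, Hal, Ivy, Kim, Mae, Pat, Zed}
… ∩ ⟦Zed trusted⟧ = {Eve, Hal, Ivy, Kim, Mae, Pat, Zed} ∩ {Eve, Hal, Ivy, Kim, Mae, Ona, Pat, Vic, Zed} = {Eve, Hal, Ivy, Kim, Mae, Pat, Zed}
… ∩ ⟦behind Dan⟧ = {Eve, Hal, Ivy, Kim, Mae, Pat, Zed} ∩ {Dan, Eve, Ivy, Kim, Mae, Pat, Uma, Vic, Zed} = {Eve, Ivy, Kim, Mae, Pat, Zed}
… ∩ ⟦beside Kim⟧ = {Eve, Ivy, Kim, Mae, Pat, Zed} ∩ {Dan, Hal, Ivy, Mae, Ona, Pat, Uma} = {Ivy, Mae, Pat}
… ∩ ⟦blue⟧ = {Ivy, Mae, Pat} ∩ {Dan, Eve, Hal, Mae, Uma, Vic} = {Mae}
⟦blue cat Zed trusted behind Dan beside Kim⟧ = {Mae}, so the cardinality is 1.

1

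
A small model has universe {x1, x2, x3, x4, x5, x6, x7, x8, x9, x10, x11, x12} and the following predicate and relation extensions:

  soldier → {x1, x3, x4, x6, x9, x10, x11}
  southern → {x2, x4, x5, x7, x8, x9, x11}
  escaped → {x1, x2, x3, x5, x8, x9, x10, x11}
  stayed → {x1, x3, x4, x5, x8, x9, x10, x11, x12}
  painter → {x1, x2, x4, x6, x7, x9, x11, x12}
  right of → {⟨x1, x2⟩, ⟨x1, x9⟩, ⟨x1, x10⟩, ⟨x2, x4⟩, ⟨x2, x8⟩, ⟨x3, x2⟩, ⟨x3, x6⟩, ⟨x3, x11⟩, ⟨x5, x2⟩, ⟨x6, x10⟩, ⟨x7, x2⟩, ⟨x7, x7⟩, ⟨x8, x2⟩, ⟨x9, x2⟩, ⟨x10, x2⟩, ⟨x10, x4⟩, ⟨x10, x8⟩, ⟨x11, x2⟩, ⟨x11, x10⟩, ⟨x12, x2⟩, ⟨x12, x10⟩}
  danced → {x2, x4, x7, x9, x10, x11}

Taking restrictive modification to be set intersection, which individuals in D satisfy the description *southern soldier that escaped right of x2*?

⟦that escaped⟧ = ⟦escaped⟧ = {x1, x2, x3, x5, x8, x9, x10, x11}
⟦right of x2⟧ = {x : ⟨x, x2⟩ ∈ ⟦right of⟧} = {x1, x3, x5, x7, x8, x9, x10, x11, x12}
⟦soldier⟧ = {x1, x3, x4, x6, x9, x10, x11}
… ∩ ⟦that escaped⟧ = {x1, x3, x4, x6, x9, x10, x11} ∩ {x1, x2, x3, x5, x8, x9, x10, x11} = {x1, x3, x9, x10, x11}
… ∩ ⟦right of x2⟧ = {x1, x3, x9, x10, x11} ∩ {x1, x3, x5, x7, x8, x9, x10, x11, x12} = {x1, x3, x9, x10, x11}
… ∩ ⟦southern⟧ = {x1, x3, x9, x10, x11} ∩ {x2, x4, x5, x7, x8, x9, x11} = {x9, x11}
So ⟦southern soldier that escaped right of x2⟧ = {x9, x11}.

{x9, x11}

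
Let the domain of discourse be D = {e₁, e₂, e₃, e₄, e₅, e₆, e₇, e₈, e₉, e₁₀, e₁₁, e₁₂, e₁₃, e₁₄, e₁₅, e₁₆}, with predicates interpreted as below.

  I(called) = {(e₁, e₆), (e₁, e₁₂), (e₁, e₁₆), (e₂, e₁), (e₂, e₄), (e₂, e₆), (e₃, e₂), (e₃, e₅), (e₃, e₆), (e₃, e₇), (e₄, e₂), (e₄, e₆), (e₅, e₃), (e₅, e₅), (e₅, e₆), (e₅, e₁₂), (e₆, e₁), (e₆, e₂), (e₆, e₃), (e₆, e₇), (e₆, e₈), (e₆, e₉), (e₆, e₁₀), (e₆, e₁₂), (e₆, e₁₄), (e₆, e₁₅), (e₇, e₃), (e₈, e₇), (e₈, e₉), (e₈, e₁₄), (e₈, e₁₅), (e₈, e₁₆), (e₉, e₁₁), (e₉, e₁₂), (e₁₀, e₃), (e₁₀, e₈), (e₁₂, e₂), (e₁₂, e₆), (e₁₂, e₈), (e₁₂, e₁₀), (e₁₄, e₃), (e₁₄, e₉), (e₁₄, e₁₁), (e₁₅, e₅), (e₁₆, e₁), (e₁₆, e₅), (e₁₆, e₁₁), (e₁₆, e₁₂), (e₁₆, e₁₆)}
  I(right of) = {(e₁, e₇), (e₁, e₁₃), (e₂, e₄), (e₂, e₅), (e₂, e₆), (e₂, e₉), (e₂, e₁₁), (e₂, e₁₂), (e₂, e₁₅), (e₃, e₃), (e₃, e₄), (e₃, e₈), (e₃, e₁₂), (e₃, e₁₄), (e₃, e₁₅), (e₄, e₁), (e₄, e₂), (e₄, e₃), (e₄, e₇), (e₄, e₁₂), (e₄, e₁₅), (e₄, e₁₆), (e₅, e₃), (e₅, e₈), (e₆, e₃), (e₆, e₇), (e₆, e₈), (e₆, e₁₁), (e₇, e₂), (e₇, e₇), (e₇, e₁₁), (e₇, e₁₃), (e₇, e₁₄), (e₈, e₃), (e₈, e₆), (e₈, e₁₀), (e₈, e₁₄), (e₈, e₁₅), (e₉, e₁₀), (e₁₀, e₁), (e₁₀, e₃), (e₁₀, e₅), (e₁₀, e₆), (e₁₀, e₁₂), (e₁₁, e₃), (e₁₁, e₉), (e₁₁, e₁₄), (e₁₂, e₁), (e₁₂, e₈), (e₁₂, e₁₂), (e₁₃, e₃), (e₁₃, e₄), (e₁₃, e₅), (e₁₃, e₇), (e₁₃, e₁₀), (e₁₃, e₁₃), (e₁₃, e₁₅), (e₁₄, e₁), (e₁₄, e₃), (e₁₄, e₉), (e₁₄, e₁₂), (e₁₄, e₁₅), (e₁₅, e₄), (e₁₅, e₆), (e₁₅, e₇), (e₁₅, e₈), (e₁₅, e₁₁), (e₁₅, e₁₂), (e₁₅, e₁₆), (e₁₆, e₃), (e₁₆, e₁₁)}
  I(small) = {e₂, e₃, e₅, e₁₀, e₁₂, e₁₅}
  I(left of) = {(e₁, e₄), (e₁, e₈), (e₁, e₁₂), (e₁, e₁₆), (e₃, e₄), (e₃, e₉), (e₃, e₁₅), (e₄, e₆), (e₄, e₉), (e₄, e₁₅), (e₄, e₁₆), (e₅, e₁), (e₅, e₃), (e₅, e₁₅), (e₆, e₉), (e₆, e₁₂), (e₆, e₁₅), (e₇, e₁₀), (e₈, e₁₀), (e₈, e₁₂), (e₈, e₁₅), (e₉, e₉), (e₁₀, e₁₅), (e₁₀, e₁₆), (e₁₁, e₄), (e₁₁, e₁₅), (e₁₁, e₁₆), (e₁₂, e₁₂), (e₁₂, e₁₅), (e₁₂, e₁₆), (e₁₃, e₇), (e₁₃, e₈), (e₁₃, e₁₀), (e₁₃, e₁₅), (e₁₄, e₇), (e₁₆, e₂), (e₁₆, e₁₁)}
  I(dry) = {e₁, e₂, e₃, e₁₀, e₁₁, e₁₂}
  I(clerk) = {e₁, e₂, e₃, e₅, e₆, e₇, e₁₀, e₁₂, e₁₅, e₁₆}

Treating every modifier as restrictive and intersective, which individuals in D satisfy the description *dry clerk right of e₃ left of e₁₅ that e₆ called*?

⟦right of e₃⟧ = {x : ⟨x, e₃⟩ ∈ ⟦right of⟧} = {e₃, e₄, e₅, e₆, e₈, e₁₀, e₁₁, e₁₃, e₁₄, e₁₆}
⟦left of e₁₅⟧ = {x : ⟨x, e₁₅⟩ ∈ ⟦left of⟧} = {e₃, e₄, e₅, e₆, e₈, e₁₀, e₁₁, e₁₂, e₁₃}
⟦that e₆ called⟧ = {x : ⟨e₆, x⟩ ∈ ⟦called⟧} = {e₁, e₂, e₃, e₇, e₈, e₉, e₁₀, e₁₂, e₁₄, e₁₅}
⟦clerk⟧ = {e₁, e₂, e₃, e₅, e₆, e₇, e₁₀, e₁₂, e₁₅, e₁₆}
… ∩ ⟦right of e₃⟧ = {e₁, e₂, e₃, e₅, e₆, e₇, e₁₀, e₁₂, e₁₅, e₁₆} ∩ {e₃, e₄, e₅, e₆, e₈, e₁₀, e₁₁, e₁₃, e₁₄, e₁₆} = {e₃, e₅, e₆, e₁₀, e₁₆}
… ∩ ⟦left of e₁₅⟧ = {e₃, e₅, e₆, e₁₀, e₁₆} ∩ {e₃, e₄, e₅, e₆, e₈, e₁₀, e₁₁, e₁₂, e₁₃} = {e₃, e₅, e₆, e₁₀}
… ∩ ⟦that e₆ called⟧ = {e₃, e₅, e₆, e₁₀} ∩ {e₁, e₂, e₃, e₇, e₈, e₉, e₁₀, e₁₂, e₁₄, e₁₅} = {e₃, e₁₀}
… ∩ ⟦dry⟧ = {e₃, e₁₀} ∩ {e₁, e₂, e₃, e₁₀, e₁₁, e₁₂} = {e₃, e₁₀}
So ⟦dry clerk right of e₃ left of e₁₅ that e₆ called⟧ = {e₃, e₁₀}.

{e₃, e₁₀}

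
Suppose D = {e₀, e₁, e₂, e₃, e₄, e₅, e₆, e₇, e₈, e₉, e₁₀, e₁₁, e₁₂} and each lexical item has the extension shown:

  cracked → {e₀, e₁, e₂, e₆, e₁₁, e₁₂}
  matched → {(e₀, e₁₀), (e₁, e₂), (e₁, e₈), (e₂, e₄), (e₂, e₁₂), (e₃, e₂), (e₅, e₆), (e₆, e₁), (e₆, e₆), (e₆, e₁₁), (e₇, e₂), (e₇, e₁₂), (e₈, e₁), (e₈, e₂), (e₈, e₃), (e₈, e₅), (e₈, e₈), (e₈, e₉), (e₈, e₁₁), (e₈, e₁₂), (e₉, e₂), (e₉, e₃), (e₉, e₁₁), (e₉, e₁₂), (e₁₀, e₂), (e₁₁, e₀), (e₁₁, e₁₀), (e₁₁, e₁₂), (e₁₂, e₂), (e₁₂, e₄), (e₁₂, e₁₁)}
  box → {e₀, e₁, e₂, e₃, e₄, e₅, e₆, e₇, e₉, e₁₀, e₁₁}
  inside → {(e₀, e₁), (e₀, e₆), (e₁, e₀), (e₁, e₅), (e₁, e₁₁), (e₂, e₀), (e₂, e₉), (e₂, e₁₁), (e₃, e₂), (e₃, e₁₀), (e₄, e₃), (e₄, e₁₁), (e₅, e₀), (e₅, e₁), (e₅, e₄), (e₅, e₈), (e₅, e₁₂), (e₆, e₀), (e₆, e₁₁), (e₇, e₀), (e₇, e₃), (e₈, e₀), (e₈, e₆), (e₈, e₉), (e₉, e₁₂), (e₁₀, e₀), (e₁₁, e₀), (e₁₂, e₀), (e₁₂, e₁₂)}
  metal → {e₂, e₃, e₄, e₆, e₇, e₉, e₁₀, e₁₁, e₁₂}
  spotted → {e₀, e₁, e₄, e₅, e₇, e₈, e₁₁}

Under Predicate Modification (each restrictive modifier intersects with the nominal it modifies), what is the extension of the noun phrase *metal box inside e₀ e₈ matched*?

{e₂, e₁₁}

⟦inside e₀⟧ = {x : ⟨x, e₀⟩ ∈ ⟦inside⟧} = {e₁, e₂, e₅, e₆, e₇, e₈, e₁₀, e₁₁, e₁₂}
⟦e₈ matched⟧ = {x : ⟨e₈, x⟩ ∈ ⟦matched⟧} = {e₁, e₂, e₃, e₅, e₈, e₉, e₁₁, e₁₂}
⟦box⟧ = {e₀, e₁, e₂, e₃, e₄, e₅, e₆, e₇, e₉, e₁₀, e₁₁}
… ∩ ⟦inside e₀⟧ = {e₀, e₁, e₂, e₃, e₄, e₅, e₆, e₇, e₉, e₁₀, e₁₁} ∩ {e₁, e₂, e₅, e₆, e₇, e₈, e₁₀, e₁₁, e₁₂} = {e₁, e₂, e₅, e₆, e₇, e₁₀, e₁₁}
… ∩ ⟦e₈ matched⟧ = {e₁, e₂, e₅, e₆, e₇, e₁₀, e₁₁} ∩ {e₁, e₂, e₃, e₅, e₈, e₉, e₁₁, e₁₂} = {e₁, e₂, e₅, e₁₁}
… ∩ ⟦metal⟧ = {e₁, e₂, e₅, e₁₁} ∩ {e₂, e₃, e₄, e₆, e₇, e₉, e₁₀, e₁₁, e₁₂} = {e₂, e₁₁}
So ⟦metal box inside e₀ e₈ matched⟧ = {e₂, e₁₁}.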